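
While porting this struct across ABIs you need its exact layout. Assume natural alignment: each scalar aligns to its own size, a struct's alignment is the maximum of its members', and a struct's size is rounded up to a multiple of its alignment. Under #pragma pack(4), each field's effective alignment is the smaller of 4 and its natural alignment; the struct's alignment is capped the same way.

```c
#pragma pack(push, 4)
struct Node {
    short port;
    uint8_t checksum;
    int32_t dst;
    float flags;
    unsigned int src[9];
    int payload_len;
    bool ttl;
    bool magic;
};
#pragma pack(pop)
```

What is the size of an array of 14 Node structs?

port at 0 (size 2, align 2) → ends 2
checksum at 2 (size 1, align 1) → ends 3
pad 1 to align 4 for dst
dst at 4 (size 4, align 4) → ends 8
flags at 8 (size 4, align 4) → ends 12
src at 12 (size 36, align 4) → ends 48
payload_len at 48 (size 4, align 4) → ends 52
ttl at 52 (size 1, align 1) → ends 53
magic at 53 (size 1, align 1) → ends 54
tail pad 2 to reach multiple of 4
total 56 bytes, alignment 4
array of 14: 14 × 56 = 784

784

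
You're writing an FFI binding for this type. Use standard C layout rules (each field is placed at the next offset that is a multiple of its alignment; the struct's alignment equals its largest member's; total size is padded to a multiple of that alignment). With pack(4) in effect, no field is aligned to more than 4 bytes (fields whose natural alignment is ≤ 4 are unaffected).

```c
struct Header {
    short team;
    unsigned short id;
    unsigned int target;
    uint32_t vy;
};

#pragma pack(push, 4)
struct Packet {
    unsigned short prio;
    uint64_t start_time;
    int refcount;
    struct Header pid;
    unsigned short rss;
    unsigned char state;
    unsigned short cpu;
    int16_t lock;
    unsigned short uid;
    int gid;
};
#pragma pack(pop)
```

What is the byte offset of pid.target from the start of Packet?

20

Header: team at 0 (size 2, align 2) → ends 2; id at 2 (size 2, align 2) → ends 4; target at 4 (size 4, align 4) → ends 8; vy at 8 (size 4, align 4) → ends 12; total 12 bytes, alignment 4
prio at 0 (size 2, align 2) → ends 2
pad 2 to align 4 for start_time
start_time at 4 (size 8, align 4) → ends 12
refcount at 12 (size 4, align 4) → ends 16
pid at 16 (size 12, align 4) → ends 28
within Header: target at 4
16 + 4 = 20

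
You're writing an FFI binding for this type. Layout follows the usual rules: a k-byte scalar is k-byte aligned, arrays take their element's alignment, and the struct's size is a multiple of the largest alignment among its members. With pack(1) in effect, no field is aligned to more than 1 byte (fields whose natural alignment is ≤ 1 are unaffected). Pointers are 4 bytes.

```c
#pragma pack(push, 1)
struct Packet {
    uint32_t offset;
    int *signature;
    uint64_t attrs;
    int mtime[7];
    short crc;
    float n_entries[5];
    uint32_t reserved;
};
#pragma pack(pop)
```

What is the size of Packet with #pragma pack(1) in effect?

70

0..4  offset  (4B, 1-aligned)
4..8  signature  (4B, 1-aligned)
8..16  attrs  (8B, 1-aligned)
16..44  mtime  (28B, 1-aligned)
44..46  crc  (2B, 1-aligned)
46..66  n_entries  (20B, 1-aligned)
66..70  reserved  (4B, 1-aligned)
sizeof = 70, alignof = 1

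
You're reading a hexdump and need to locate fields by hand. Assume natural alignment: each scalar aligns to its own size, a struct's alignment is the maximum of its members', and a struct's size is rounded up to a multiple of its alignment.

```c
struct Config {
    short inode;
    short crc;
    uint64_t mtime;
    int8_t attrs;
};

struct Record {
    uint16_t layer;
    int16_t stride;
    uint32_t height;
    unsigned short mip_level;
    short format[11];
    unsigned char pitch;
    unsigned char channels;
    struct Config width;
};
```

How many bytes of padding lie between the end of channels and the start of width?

Config: 0..2  inode  (2B, 2-aligned); 2..4  crc  (2B, 2-aligned); 4..8  -- padding (4B); 8..16  mtime  (8B, 8-aligned); 16..17  attrs  (1B, 1-aligned); 17..24  -- tail padding (7B); sizeof = 24, alignof = 8
0..2  layer  (2B, 2-aligned)
2..4  stride  (2B, 2-aligned)
4..8  height  (4B, 4-aligned)
8..10  mip_level  (2B, 2-aligned)
10..32  format  (22B, 2-aligned)
32..33  pitch  (1B, 1-aligned)
33..34  channels  (1B, 1-aligned)
34..40  -- padding (6B)
40..64  width  (24B, 8-aligned)

6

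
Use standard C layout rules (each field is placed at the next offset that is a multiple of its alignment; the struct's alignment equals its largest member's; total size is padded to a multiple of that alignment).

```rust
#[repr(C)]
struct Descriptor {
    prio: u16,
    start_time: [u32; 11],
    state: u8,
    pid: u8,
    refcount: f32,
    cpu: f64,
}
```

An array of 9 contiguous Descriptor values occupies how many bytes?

576

@0: prio [2B, align 2] → 2
+2 pad (align 4)
@4: start_time [44B, align 4] → 48
@48: state [1B, align 1] → 49
@49: pid [1B, align 1] → 50
+2 pad (align 4)
@52: refcount [4B, align 4] → 56
@56: cpu [8B, align 8] → 64
size 64, align 8
array of 9: 9 × 64 = 576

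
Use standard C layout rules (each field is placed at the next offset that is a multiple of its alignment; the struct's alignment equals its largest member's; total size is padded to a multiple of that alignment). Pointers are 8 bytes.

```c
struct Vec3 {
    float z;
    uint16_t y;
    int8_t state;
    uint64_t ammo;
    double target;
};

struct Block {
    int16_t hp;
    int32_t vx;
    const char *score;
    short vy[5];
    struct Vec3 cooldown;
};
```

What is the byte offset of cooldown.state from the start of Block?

Vec3: @0: z [4B, align 4] → 4; @4: y [2B, align 2] → 6; @6: state [1B, align 1] → 7; +1 pad (align 8); @8: ammo [8B, align 8] → 16; @16: target [8B, align 8] → 24; size 24, align 8
@0: hp [2B, align 2] → 2
+2 pad (align 4)
@4: vx [4B, align 4] → 8
@8: score [8B, align 8] → 16
@16: vy [10B, align 2] → 26
+6 pad (align 8)
@32: cooldown [24B, align 8] → 56
within Vec3: state at 6
32 + 6 = 38

38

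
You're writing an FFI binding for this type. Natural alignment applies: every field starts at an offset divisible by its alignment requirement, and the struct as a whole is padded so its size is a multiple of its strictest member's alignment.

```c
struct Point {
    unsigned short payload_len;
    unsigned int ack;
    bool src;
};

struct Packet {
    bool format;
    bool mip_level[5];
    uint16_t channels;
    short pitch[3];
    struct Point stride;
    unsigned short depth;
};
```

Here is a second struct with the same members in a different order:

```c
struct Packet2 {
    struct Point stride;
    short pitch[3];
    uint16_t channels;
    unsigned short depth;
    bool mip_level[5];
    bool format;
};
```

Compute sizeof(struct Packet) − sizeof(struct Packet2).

4

Point: 0..2  payload_len  (2B, 2-aligned); 2..4  -- padding (2B); 4..8  ack  (4B, 4-aligned); 8..9  src  (1B, 1-aligned); 9..12  -- tail padding (3B); sizeof = 12, alignof = 4
0..1  format  (1B, 1-aligned)
1..6  mip_level  (5B, 1-aligned)
6..8  channels  (2B, 2-aligned)
8..14  pitch  (6B, 2-aligned)
14..16  -- padding (2B)
16..28  stride  (12B, 4-aligned)
28..30  depth  (2B, 2-aligned)
30..32  -- tail padding (2B)
sizeof = 32, alignof = 4
— Packet2 —
0..12  stride  (12B, 4-aligned)
12..18  pitch  (6B, 2-aligned)
18..20  channels  (2B, 2-aligned)
20..22  depth  (2B, 2-aligned)
22..27  mip_level  (5B, 1-aligned)
27..28  format  (1B, 1-aligned)
sizeof = 28, alignof = 4
32 − 28 = 4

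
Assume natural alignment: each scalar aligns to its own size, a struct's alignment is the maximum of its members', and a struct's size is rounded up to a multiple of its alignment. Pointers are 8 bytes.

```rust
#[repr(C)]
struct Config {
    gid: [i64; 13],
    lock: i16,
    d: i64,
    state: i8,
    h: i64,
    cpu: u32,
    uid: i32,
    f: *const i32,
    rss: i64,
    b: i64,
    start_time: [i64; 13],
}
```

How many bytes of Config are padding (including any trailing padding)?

13

0..104  gid  (104B, 8-aligned)
104..106  lock  (2B, 2-aligned)
106..112  -- padding (6B)
112..120  d  (8B, 8-aligned)
120..121  state  (1B, 1-aligned)
121..128  -- padding (7B)
128..136  h  (8B, 8-aligned)
136..140  cpu  (4B, 4-aligned)
140..144  uid  (4B, 4-aligned)
144..152  f  (8B, 8-aligned)
152..160  rss  (8B, 8-aligned)
160..168  b  (8B, 8-aligned)
168..272  start_time  (104B, 8-aligned)
sizeof = 272, alignof = 8
data bytes 259, size 272 → padding 13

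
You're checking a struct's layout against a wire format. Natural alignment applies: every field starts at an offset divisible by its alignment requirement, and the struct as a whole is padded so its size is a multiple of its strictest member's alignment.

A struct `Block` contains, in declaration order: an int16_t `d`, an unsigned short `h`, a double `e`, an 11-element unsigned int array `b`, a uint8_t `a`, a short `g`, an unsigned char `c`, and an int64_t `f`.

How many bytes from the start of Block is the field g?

62

@0: d [2B, align 2] → 2
@2: h [2B, align 2] → 4
+4 pad (align 8)
@8: e [8B, align 8] → 16
@16: b [44B, align 4] → 60
@60: a [1B, align 1] → 61
+1 pad (align 2)
@62: g [2B, align 2] → 64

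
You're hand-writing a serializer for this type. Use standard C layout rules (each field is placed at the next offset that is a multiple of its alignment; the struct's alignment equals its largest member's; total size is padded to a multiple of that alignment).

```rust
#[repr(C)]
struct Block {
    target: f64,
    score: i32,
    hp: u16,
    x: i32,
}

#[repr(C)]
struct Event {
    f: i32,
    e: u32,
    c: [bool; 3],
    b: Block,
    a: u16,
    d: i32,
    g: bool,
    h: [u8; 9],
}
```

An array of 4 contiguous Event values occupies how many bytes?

256

Block: 0..8  target  (8B, 8-aligned); 8..12  score  (4B, 4-aligned); 12..14  hp  (2B, 2-aligned); 14..16  -- padding (2B); 16..20  x  (4B, 4-aligned); 20..24  -- tail padding (4B); sizeof = 24, alignof = 8
0..4  f  (4B, 4-aligned)
4..8  e  (4B, 4-aligned)
8..11  c  (3B, 1-aligned)
11..16  -- padding (5B)
16..40  b  (24B, 8-aligned)
40..42  a  (2B, 2-aligned)
42..44  -- padding (2B)
44..48  d  (4B, 4-aligned)
48..49  g  (1B, 1-aligned)
49..58  h  (9B, 1-aligned)
58..64  -- tail padding (6B)
sizeof = 64, alignof = 8
array of 4: 4 × 64 = 256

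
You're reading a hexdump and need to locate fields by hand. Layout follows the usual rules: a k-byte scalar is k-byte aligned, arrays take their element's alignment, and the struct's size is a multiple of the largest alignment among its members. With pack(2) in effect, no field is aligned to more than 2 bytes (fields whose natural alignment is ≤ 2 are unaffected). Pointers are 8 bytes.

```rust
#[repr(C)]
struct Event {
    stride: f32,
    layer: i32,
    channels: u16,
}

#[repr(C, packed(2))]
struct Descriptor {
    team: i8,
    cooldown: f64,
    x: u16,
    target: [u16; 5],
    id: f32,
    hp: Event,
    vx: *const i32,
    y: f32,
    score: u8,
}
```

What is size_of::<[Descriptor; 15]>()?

780

Event: @0: stride [4B, align 4] → 4; @4: layer [4B, align 4] → 8; @8: channels [2B, align 2] → 10; +2 tail pad (align 4); size 12, align 4
@0: team [1B, align 1] → 1
+1 pad (align 2)
@2: cooldown [8B, align 2] → 10
@10: x [2B, align 2] → 12
@12: target [10B, align 2] → 22
@22: id [4B, align 2] → 26
@26: hp [12B, align 2] → 38
@38: vx [8B, align 2] → 46
@46: y [4B, align 2] → 50
@50: score [1B, align 1] → 51
+1 tail pad (align 2)
size 52, align 2
array of 15: 15 × 52 = 780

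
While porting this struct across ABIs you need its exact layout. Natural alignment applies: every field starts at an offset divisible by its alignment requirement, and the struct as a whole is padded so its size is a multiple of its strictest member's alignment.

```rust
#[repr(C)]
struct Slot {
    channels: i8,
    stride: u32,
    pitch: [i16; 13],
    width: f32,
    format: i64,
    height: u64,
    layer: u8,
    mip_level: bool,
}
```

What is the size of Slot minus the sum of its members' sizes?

channels at 0 (size 1, align 1) → ends 1
pad 3 to align 4 for stride
stride at 4 (size 4, align 4) → ends 8
pitch at 8 (size 26, align 2) → ends 34
pad 2 to align 4 for width
width at 36 (size 4, align 4) → ends 40
format at 40 (size 8, align 8) → ends 48
height at 48 (size 8, align 8) → ends 56
layer at 56 (size 1, align 1) → ends 57
mip_level at 57 (size 1, align 1) → ends 58
tail pad 6 to reach multiple of 8
total 64 bytes, alignment 8
data bytes 53, size 64 → padding 11

11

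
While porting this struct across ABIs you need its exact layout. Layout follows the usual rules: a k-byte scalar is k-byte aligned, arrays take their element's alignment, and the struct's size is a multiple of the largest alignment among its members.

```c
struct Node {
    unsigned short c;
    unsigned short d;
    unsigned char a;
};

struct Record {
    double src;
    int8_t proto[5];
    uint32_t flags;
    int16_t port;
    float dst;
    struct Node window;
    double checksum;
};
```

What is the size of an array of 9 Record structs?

432

Node: @0: c [2B, align 2] → 2; @2: d [2B, align 2] → 4; @4: a [1B, align 1] → 5; +1 tail pad (align 2); size 6, align 2
@0: src [8B, align 8] → 8
@8: proto [5B, align 1] → 13
+3 pad (align 4)
@16: flags [4B, align 4] → 20
@20: port [2B, align 2] → 22
+2 pad (align 4)
@24: dst [4B, align 4] → 28
@28: window [6B, align 2] → 34
+6 pad (align 8)
@40: checksum [8B, align 8] → 48
size 48, align 8
array of 9: 9 × 48 = 432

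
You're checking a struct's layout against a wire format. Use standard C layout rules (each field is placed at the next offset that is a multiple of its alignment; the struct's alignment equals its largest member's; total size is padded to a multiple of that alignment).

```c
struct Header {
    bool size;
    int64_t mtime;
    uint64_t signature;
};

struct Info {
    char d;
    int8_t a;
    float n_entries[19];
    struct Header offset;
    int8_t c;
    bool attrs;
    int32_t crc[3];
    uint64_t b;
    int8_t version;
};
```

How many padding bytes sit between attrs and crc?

Header: size at 0 (size 1, align 1) → ends 1; pad 7 to align 8 for mtime; mtime at 8 (size 8, align 8) → ends 16; signature at 16 (size 8, align 8) → ends 24; total 24 bytes, alignment 8
d at 0 (size 1, align 1) → ends 1
a at 1 (size 1, align 1) → ends 2
pad 2 to align 4 for n_entries
n_entries at 4 (size 76, align 4) → ends 80
offset at 80 (size 24, align 8) → ends 104
c at 104 (size 1, align 1) → ends 105
attrs at 105 (size 1, align 1) → ends 106
pad 2 to align 4 for crc
crc at 108 (size 12, align 4) → ends 120

2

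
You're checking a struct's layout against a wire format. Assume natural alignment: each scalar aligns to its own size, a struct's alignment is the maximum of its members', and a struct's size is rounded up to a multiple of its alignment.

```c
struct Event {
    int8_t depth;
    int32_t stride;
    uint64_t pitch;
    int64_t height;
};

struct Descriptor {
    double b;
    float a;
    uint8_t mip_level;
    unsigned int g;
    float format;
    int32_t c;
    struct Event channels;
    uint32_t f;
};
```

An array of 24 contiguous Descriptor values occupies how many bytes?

Event: depth at 0 (size 1, align 1) → ends 1; pad 3 to align 4 for stride; stride at 4 (size 4, align 4) → ends 8; pitch at 8 (size 8, align 8) → ends 16; height at 16 (size 8, align 8) → ends 24; total 24 bytes, alignment 8
b at 0 (size 8, align 8) → ends 8
a at 8 (size 4, align 4) → ends 12
mip_level at 12 (size 1, align 1) → ends 13
pad 3 to align 4 for g
g at 16 (size 4, align 4) → ends 20
format at 20 (size 4, align 4) → ends 24
c at 24 (size 4, align 4) → ends 28
pad 4 to align 8 for channels
channels at 32 (size 24, align 8) → ends 56
f at 56 (size 4, align 4) → ends 60
tail pad 4 to reach multiple of 8
total 64 bytes, alignment 8
array of 24: 24 × 64 = 1536

1536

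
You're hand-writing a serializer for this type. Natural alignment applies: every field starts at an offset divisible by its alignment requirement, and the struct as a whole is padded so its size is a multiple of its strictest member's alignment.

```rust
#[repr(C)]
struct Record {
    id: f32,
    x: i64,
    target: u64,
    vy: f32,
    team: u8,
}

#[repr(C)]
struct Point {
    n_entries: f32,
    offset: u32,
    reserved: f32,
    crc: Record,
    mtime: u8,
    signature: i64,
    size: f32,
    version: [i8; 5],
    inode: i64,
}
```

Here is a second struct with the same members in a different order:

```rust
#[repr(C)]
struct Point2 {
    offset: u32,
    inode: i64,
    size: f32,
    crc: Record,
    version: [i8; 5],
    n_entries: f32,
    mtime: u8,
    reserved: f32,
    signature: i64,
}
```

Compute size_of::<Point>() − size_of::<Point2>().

0

Record: @0: id [4B, align 4] → 4; +4 pad (align 8); @8: x [8B, align 8] → 16; @16: target [8B, align 8] → 24; @24: vy [4B, align 4] → 28; @28: team [1B, align 1] → 29; +3 tail pad (align 8); size 32, align 8
@0: n_entries [4B, align 4] → 4
@4: offset [4B, align 4] → 8
@8: reserved [4B, align 4] → 12
+4 pad (align 8)
@16: crc [32B, align 8] → 48
@48: mtime [1B, align 1] → 49
+7 pad (align 8)
@56: signature [8B, align 8] → 64
@64: size [4B, align 4] → 68
@68: version [5B, align 1] → 73
+7 pad (align 8)
@80: inode [8B, align 8] → 88
size 88, align 8
— Point2 —
@0: offset [4B, align 4] → 4
+4 pad (align 8)
@8: inode [8B, align 8] → 16
@16: size [4B, align 4] → 20
+4 pad (align 8)
@24: crc [32B, align 8] → 56
@56: version [5B, align 1] → 61
+3 pad (align 4)
@64: n_entries [4B, align 4] → 68
@68: mtime [1B, align 1] → 69
+3 pad (align 4)
@72: reserved [4B, align 4] → 76
+4 pad (align 8)
@80: signature [8B, align 8] → 88
size 88, align 8
88 − 88 = 0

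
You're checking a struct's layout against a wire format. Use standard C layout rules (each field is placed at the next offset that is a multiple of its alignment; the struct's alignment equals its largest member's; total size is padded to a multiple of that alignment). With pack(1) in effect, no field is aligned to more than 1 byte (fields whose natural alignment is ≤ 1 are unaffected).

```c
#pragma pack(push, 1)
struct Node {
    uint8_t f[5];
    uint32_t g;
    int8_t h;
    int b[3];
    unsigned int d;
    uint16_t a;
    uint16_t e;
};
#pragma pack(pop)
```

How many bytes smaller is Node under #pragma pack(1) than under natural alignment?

6

natural layout:
  @0: f [5B, align 1] → 5
  +3 pad (align 4)
  @8: g [4B, align 4] → 12
  @12: h [1B, align 1] → 13
  +3 pad (align 4)
  @16: b [12B, align 4] → 28
  @28: d [4B, align 4] → 32
  @32: a [2B, align 2] → 34
  @34: e [2B, align 2] → 36
  size 36, align 4
packed(1) layout:
  @0: f [5B, align 1] → 5
  @5: g [4B, align 1] → 9
  @9: h [1B, align 1] → 10
  @10: b [12B, align 1] → 22
  @22: d [4B, align 1] → 26
  @26: a [2B, align 1] → 28
  @28: e [2B, align 1] → 30
  size 30, align 1
36 − 30 = 6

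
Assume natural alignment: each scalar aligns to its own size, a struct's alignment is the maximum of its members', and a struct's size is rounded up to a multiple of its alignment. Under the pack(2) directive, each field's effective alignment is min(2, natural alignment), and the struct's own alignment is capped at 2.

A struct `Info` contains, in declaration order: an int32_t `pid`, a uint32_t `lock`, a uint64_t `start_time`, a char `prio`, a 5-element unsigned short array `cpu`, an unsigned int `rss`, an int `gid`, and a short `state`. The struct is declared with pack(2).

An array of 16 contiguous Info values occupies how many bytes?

608

@0: pid [4B, align 2] → 4
@4: lock [4B, align 2] → 8
@8: start_time [8B, align 2] → 16
@16: prio [1B, align 1] → 17
+1 pad (align 2)
@18: cpu [10B, align 2] → 28
@28: rss [4B, align 2] → 32
@32: gid [4B, align 2] → 36
@36: state [2B, align 2] → 38
size 38, align 2
array of 16: 16 × 38 = 608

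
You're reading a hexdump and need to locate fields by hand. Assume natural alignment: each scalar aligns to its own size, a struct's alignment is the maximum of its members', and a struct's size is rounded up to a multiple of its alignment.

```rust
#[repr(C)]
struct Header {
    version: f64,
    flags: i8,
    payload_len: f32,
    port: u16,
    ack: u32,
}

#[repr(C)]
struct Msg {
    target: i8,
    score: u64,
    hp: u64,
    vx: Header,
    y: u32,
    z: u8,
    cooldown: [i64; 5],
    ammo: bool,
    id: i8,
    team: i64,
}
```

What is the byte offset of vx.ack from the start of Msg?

44

Header: 0..8  version  (8B, 8-aligned); 8..9  flags  (1B, 1-aligned); 9..12  -- padding (3B); 12..16  payload_len  (4B, 4-aligned); 16..18  port  (2B, 2-aligned); 18..20  -- padding (2B); 20..24  ack  (4B, 4-aligned); sizeof = 24, alignof = 8
0..1  target  (1B, 1-aligned)
1..8  -- padding (7B)
8..16  score  (8B, 8-aligned)
16..24  hp  (8B, 8-aligned)
24..48  vx  (24B, 8-aligned)
within Header: ack at 20
24 + 20 = 44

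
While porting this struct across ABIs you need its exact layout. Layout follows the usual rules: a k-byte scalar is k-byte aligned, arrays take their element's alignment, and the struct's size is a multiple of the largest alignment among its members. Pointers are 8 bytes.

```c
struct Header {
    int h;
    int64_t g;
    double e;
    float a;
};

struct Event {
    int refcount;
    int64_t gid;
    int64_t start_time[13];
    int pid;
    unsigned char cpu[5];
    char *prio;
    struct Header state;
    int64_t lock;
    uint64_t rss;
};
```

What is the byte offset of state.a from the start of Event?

168

Header: h at 0 (size 4, align 4) → ends 4; pad 4 to align 8 for g; g at 8 (size 8, align 8) → ends 16; e at 16 (size 8, align 8) → ends 24; a at 24 (size 4, align 4) → ends 28; tail pad 4 to reach multiple of 8; total 32 bytes, alignment 8
refcount at 0 (size 4, align 4) → ends 4
pad 4 to align 8 for gid
gid at 8 (size 8, align 8) → ends 16
start_time at 16 (size 104, align 8) → ends 120
pid at 120 (size 4, align 4) → ends 124
cpu at 124 (size 5, align 1) → ends 129
pad 7 to align 8 for prio
prio at 136 (size 8, align 8) → ends 144
state at 144 (size 32, align 8) → ends 176
within Header: a at 24
144 + 24 = 168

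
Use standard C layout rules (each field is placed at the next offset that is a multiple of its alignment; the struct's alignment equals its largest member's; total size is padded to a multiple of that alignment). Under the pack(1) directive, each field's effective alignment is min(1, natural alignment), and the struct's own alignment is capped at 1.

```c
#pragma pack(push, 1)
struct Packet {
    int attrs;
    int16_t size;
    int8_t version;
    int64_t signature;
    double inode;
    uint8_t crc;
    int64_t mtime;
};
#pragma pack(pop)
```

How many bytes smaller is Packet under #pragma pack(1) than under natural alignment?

natural layout:
  0..4  attrs  (4B, 4-aligned)
  4..6  size  (2B, 2-aligned)
  6..7  version  (1B, 1-aligned)
  7..8  -- padding (1B)
  8..16  signature  (8B, 8-aligned)
  16..24  inode  (8B, 8-aligned)
  24..25  crc  (1B, 1-aligned)
  25..32  -- padding (7B)
  32..40  mtime  (8B, 8-aligned)
  sizeof = 40, alignof = 8
packed(1) layout:
  0..4  attrs  (4B, 1-aligned)
  4..6  size  (2B, 1-aligned)
  6..7  version  (1B, 1-aligned)
  7..15  signature  (8B, 1-aligned)
  15..23  inode  (8B, 1-aligned)
  23..24  crc  (1B, 1-aligned)
  24..32  mtime  (8B, 1-aligned)
  sizeof = 32, alignof = 1
40 − 32 = 8

8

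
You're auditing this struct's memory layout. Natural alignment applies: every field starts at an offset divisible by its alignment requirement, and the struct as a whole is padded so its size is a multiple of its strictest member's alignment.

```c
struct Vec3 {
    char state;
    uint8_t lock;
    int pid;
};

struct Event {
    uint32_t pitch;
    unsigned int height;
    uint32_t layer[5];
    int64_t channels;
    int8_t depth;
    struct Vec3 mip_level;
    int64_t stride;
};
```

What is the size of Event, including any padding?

Vec3: 0..1  state  (1B, 1-aligned); 1..2  lock  (1B, 1-aligned); 2..4  -- padding (2B); 4..8  pid  (4B, 4-aligned); sizeof = 8, alignof = 4
0..4  pitch  (4B, 4-aligned)
4..8  height  (4B, 4-aligned)
8..28  layer  (20B, 4-aligned)
28..32  -- padding (4B)
32..40  channels  (8B, 8-aligned)
40..41  depth  (1B, 1-aligned)
41..44  -- padding (3B)
44..52  mip_level  (8B, 4-aligned)
52..56  -- padding (4B)
56..64  stride  (8B, 8-aligned)
sizeof = 64, alignof = 8

64 bytes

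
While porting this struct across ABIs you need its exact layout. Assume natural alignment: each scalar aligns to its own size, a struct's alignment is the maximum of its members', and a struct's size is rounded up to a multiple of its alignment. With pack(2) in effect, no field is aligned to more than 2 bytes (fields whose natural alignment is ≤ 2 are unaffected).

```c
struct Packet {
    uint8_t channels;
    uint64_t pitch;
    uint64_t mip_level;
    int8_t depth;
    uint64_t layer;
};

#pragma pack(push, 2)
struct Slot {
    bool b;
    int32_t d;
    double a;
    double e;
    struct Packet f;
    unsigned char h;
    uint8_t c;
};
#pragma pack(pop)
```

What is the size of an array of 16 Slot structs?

1024

Packet: 0..1  channels  (1B, 1-aligned); 1..8  -- padding (7B); 8..16  pitch  (8B, 8-aligned); 16..24  mip_level  (8B, 8-aligned); 24..25  depth  (1B, 1-aligned); 25..32  -- padding (7B); 32..40  layer  (8B, 8-aligned); sizeof = 40, alignof = 8
0..1  b  (1B, 1-aligned)
1..2  -- padding (1B)
2..6  d  (4B, 2-aligned)
6..14  a  (8B, 2-aligned)
14..22  e  (8B, 2-aligned)
22..62  f  (40B, 2-aligned)
62..63  h  (1B, 1-aligned)
63..64  c  (1B, 1-aligned)
sizeof = 64, alignof = 2
array of 16: 16 × 64 = 1024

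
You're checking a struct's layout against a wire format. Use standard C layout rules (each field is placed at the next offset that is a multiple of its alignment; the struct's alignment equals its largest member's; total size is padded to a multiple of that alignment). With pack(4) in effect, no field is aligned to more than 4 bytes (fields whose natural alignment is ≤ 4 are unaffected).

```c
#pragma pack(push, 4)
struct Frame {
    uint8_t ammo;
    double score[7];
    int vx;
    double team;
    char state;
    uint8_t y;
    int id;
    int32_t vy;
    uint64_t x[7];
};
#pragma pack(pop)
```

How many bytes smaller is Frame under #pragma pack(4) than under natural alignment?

natural layout:
  ammo at 0 (size 1, align 1) → ends 1
  pad 7 to align 8 for score
  score at 8 (size 56, align 8) → ends 64
  vx at 64 (size 4, align 4) → ends 68
  pad 4 to align 8 for team
  team at 72 (size 8, align 8) → ends 80
  state at 80 (size 1, align 1) → ends 81
  y at 81 (size 1, align 1) → ends 82
  pad 2 to align 4 for id
  id at 84 (size 4, align 4) → ends 88
  vy at 88 (size 4, align 4) → ends 92
  pad 4 to align 8 for x
  x at 96 (size 56, align 8) → ends 152
  total 152 bytes, alignment 8
packed(4) layout:
  ammo at 0 (size 1, align 1) → ends 1
  pad 3 to align 4 for score
  score at 4 (size 56, align 4) → ends 60
  vx at 60 (size 4, align 4) → ends 64
  team at 64 (size 8, align 4) → ends 72
  state at 72 (size 1, align 1) → ends 73
  y at 73 (size 1, align 1) → ends 74
  pad 2 to align 4 for id
  id at 76 (size 4, align 4) → ends 80
  vy at 80 (size 4, align 4) → ends 84
  x at 84 (size 56, align 4) → ends 140
  total 140 bytes, alignment 4
152 − 140 = 12

12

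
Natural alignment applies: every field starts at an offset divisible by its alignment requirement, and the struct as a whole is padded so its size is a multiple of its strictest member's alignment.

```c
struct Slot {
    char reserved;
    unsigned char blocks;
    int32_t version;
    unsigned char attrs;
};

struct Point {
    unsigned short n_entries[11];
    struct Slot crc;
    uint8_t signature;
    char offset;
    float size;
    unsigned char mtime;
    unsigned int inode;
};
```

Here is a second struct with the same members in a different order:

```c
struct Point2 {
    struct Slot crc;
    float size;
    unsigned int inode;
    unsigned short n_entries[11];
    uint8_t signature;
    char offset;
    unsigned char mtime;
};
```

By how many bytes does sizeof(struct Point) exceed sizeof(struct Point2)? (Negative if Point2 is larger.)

Slot: 0..1  reserved  (1B, 1-aligned); 1..2  blocks  (1B, 1-aligned); 2..4  -- padding (2B); 4..8  version  (4B, 4-aligned); 8..9  attrs  (1B, 1-aligned); 9..12  -- tail padding (3B); sizeof = 12, alignof = 4
0..22  n_entries  (22B, 2-aligned)
22..24  -- padding (2B)
24..36  crc  (12B, 4-aligned)
36..37  signature  (1B, 1-aligned)
37..38  offset  (1B, 1-aligned)
38..40  -- padding (2B)
40..44  size  (4B, 4-aligned)
44..45  mtime  (1B, 1-aligned)
45..48  -- padding (3B)
48..52  inode  (4B, 4-aligned)
sizeof = 52, alignof = 4
— Point2 —
0..12  crc  (12B, 4-aligned)
12..16  size  (4B, 4-aligned)
16..20  inode  (4B, 4-aligned)
20..42  n_entries  (22B, 2-aligned)
42..43  signature  (1B, 1-aligned)
43..44  offset  (1B, 1-aligned)
44..45  mtime  (1B, 1-aligned)
45..48  -- tail padding (3B)
sizeof = 48, alignof = 4
52 − 48 = 4

4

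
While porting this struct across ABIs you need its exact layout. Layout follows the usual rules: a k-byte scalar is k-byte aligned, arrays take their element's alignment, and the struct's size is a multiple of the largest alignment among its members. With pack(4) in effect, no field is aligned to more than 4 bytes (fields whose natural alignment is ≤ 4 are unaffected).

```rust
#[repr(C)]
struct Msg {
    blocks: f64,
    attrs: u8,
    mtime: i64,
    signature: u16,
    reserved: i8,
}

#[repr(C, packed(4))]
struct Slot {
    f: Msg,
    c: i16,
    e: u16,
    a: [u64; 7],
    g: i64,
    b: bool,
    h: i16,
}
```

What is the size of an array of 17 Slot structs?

Msg: @0: blocks [8B, align 8] → 8; @8: attrs [1B, align 1] → 9; +7 pad (align 8); @16: mtime [8B, align 8] → 24; @24: signature [2B, align 2] → 26; @26: reserved [1B, align 1] → 27; +5 tail pad (align 8); size 32, align 8
@0: f [32B, align 4] → 32
@32: c [2B, align 2] → 34
@34: e [2B, align 2] → 36
@36: a [56B, align 4] → 92
@92: g [8B, align 4] → 100
@100: b [1B, align 1] → 101
+1 pad (align 2)
@102: h [2B, align 2] → 104
size 104, align 4
array of 17: 17 × 104 = 1768

1768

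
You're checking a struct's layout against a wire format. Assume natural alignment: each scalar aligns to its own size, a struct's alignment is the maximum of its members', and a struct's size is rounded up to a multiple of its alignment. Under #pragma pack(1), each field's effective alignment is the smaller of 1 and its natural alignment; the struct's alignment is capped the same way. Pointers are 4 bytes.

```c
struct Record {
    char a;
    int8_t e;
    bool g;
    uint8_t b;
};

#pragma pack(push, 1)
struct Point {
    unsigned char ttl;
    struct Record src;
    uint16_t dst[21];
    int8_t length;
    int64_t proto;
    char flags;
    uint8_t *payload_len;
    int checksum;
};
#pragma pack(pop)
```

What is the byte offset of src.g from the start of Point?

Record: 0..1  a  (1B, 1-aligned); 1..2  e  (1B, 1-aligned); 2..3  g  (1B, 1-aligned); 3..4  b  (1B, 1-aligned); sizeof = 4, alignof = 1
0..1  ttl  (1B, 1-aligned)
1..5  src  (4B, 1-aligned)
within Record: g at 2
1 + 2 = 3

3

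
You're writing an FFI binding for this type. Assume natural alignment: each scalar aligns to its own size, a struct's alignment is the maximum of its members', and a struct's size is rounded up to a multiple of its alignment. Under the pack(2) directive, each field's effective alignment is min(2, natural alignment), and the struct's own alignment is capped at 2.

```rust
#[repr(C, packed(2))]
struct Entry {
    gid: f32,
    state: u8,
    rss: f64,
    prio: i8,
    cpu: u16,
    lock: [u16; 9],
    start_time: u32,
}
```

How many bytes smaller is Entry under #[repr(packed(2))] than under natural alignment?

8

natural layout:
  0..4  gid  (4B, 4-aligned)
  4..5  state  (1B, 1-aligned)
  5..8  -- padding (3B)
  8..16  rss  (8B, 8-aligned)
  16..17  prio  (1B, 1-aligned)
  17..18  -- padding (1B)
  18..20  cpu  (2B, 2-aligned)
  20..38  lock  (18B, 2-aligned)
  38..40  -- padding (2B)
  40..44  start_time  (4B, 4-aligned)
  44..48  -- tail padding (4B)
  sizeof = 48, alignof = 8
packed(2) layout:
  0..4  gid  (4B, 2-aligned)
  4..5  state  (1B, 1-aligned)
  5..6  -- padding (1B)
  6..14  rss  (8B, 2-aligned)
  14..15  prio  (1B, 1-aligned)
  15..16  -- padding (1B)
  16..18  cpu  (2B, 2-aligned)
  18..36  lock  (18B, 2-aligned)
  36..40  start_time  (4B, 2-aligned)
  sizeof = 40, alignof = 2
48 − 40 = 8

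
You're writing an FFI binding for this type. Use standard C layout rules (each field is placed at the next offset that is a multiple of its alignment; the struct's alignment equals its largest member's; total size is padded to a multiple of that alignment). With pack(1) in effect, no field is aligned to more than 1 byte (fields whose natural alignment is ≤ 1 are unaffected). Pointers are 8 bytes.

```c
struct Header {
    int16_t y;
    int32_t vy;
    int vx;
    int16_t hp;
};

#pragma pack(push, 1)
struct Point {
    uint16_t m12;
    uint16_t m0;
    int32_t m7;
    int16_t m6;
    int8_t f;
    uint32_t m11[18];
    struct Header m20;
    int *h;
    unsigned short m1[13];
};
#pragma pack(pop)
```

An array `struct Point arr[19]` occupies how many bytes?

Header: 0..2  y  (2B, 2-aligned); 2..4  -- padding (2B); 4..8  vy  (4B, 4-aligned); 8..12  vx  (4B, 4-aligned); 12..14  hp  (2B, 2-aligned); 14..16  -- tail padding (2B); sizeof = 16, alignof = 4
0..2  m12  (2B, 1-aligned)
2..4  m0  (2B, 1-aligned)
4..8  m7  (4B, 1-aligned)
8..10  m6  (2B, 1-aligned)
10..11  f  (1B, 1-aligned)
11..83  m11  (72B, 1-aligned)
83..99  m20  (16B, 1-aligned)
99..107  h  (8B, 1-aligned)
107..133  m1  (26B, 1-aligned)
sizeof = 133, alignof = 1
array of 19: 19 × 133 = 2527

2527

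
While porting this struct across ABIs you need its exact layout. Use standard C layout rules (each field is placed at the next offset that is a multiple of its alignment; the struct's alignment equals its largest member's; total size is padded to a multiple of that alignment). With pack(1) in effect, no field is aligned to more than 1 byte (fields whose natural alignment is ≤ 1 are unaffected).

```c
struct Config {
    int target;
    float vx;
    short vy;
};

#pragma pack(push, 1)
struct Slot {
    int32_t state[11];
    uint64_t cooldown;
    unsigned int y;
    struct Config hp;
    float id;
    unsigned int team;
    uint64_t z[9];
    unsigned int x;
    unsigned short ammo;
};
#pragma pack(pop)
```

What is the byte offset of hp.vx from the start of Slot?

Config: @0: target [4B, align 4] → 4; @4: vx [4B, align 4] → 8; @8: vy [2B, align 2] → 10; +2 tail pad (align 4); size 12, align 4
@0: state [44B, align 1] → 44
@44: cooldown [8B, align 1] → 52
@52: y [4B, align 1] → 56
@56: hp [12B, align 1] → 68
within Config: vx at 4
56 + 4 = 60

60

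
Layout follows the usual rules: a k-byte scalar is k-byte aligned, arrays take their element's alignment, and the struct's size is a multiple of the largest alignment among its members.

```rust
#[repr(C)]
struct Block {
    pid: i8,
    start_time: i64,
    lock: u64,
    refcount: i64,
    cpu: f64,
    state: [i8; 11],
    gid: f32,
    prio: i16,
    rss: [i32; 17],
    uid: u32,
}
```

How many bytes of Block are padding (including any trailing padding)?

14

@0: pid [1B, align 1] → 1
+7 pad (align 8)
@8: start_time [8B, align 8] → 16
@16: lock [8B, align 8] → 24
@24: refcount [8B, align 8] → 32
@32: cpu [8B, align 8] → 40
@40: state [11B, align 1] → 51
+1 pad (align 4)
@52: gid [4B, align 4] → 56
@56: prio [2B, align 2] → 58
+2 pad (align 4)
@60: rss [68B, align 4] → 128
@128: uid [4B, align 4] → 132
+4 tail pad (align 8)
size 136, align 8
data bytes 122, size 136 → padding 14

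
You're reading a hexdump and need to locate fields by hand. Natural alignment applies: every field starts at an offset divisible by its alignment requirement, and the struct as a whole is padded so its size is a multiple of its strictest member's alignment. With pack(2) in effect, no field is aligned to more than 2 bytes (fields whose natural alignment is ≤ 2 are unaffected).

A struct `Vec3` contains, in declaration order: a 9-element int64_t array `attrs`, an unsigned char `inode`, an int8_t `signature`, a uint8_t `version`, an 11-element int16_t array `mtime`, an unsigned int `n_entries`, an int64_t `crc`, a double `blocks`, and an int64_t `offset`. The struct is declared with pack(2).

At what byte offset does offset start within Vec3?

@0: attrs [72B, align 2] → 72
@72: inode [1B, align 1] → 73
@73: signature [1B, align 1] → 74
@74: version [1B, align 1] → 75
+1 pad (align 2)
@76: mtime [22B, align 2] → 98
@98: n_entries [4B, align 2] → 102
@102: crc [8B, align 2] → 110
@110: blocks [8B, align 2] → 118
@118: offset [8B, align 2] → 126

118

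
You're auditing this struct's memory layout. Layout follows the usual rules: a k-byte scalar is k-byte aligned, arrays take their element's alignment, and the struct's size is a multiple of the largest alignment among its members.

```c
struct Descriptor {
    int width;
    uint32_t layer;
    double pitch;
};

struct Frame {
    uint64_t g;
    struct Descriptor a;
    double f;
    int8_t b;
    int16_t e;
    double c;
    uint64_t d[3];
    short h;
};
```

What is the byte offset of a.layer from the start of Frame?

Descriptor: width at 0 (size 4, align 4) → ends 4; layer at 4 (size 4, align 4) → ends 8; pitch at 8 (size 8, align 8) → ends 16; total 16 bytes, alignment 8
g at 0 (size 8, align 8) → ends 8
a at 8 (size 16, align 8) → ends 24
within Descriptor: layer at 4
8 + 4 = 12

12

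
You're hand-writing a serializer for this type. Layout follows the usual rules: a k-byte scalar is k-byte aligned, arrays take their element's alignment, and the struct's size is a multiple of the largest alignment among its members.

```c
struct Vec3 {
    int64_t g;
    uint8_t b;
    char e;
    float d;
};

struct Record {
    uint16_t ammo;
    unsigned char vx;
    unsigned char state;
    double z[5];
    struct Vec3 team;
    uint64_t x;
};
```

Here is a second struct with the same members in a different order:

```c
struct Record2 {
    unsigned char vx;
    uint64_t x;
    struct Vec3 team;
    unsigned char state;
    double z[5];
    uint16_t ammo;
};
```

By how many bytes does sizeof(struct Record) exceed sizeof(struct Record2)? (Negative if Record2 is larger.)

-16

Vec3: g at 0 (size 8, align 8) → ends 8; b at 8 (size 1, align 1) → ends 9; e at 9 (size 1, align 1) → ends 10; pad 2 to align 4 for d; d at 12 (size 4, align 4) → ends 16; total 16 bytes, alignment 8
ammo at 0 (size 2, align 2) → ends 2
vx at 2 (size 1, align 1) → ends 3
state at 3 (size 1, align 1) → ends 4
pad 4 to align 8 for z
z at 8 (size 40, align 8) → ends 48
team at 48 (size 16, align 8) → ends 64
x at 64 (size 8, align 8) → ends 72
total 72 bytes, alignment 8
— Record2 —
vx at 0 (size 1, align 1) → ends 1
pad 7 to align 8 for x
x at 8 (size 8, align 8) → ends 16
team at 16 (size 16, align 8) → ends 32
state at 32 (size 1, align 1) → ends 33
pad 7 to align 8 for z
z at 40 (size 40, align 8) → ends 80
ammo at 80 (size 2, align 2) → ends 82
tail pad 6 to reach multiple of 8
total 88 bytes, alignment 8
72 − 88 = -16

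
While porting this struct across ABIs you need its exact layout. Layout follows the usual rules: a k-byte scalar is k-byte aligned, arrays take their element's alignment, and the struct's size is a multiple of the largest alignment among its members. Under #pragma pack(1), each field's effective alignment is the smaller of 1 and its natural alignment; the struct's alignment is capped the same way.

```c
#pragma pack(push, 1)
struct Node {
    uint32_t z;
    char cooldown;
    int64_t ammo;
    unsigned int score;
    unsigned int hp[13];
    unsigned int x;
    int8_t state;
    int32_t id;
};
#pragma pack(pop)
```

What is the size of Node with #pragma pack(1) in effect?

z at 0 (size 4, align 1) → ends 4
cooldown at 4 (size 1, align 1) → ends 5
ammo at 5 (size 8, align 1) → ends 13
score at 13 (size 4, align 1) → ends 17
hp at 17 (size 52, align 1) → ends 69
x at 69 (size 4, align 1) → ends 73
state at 73 (size 1, align 1) → ends 74
id at 74 (size 4, align 1) → ends 78
total 78 bytes, alignment 1

78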